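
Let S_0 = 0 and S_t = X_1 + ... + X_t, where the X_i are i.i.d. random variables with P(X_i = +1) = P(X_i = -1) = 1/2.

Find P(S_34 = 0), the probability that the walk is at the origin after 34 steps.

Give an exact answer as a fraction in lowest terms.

Answer: 583401555/4294967296

Derivation:
To return to 0 after 34 steps: need exactly 17 steps of +1 and 17 of -1.
Favorable paths: C(34,17) = 2333606220
Total paths: 2^34 = 17179869184
P = 2333606220/17179869184 = 583401555/4294967296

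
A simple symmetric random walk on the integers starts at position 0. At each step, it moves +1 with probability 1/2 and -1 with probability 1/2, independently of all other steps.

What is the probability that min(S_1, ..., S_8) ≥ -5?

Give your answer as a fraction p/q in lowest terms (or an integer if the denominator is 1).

Answer: 123/128

Derivation:
Let f(t,s) = #length-t paths at position s with S_1..S_t all ≥ -5.
f(t,s) = f(t-1,s-1) + f(t-1,s+1) for s ≥ -5; f(t,s) = 0 for s < -5.
t=0: f(0,0)=1
t=1: f(1,-1)=1 f(1,1)=1
t=2: f(2,-2)=1 f(2,0)=2 f(2,2)=1
t=3: f(3,-3)=1 f(3,-1)=3 f(3,1)=3 f(3,3)=1
t=4: f(4,-4)=1 f(4,-2)=4 f(4,0)=6 f(4,2)=4 f(4,4)=1
t=5: f(5,-5)=1 f(5,-3)=5 f(5,-1)=10 f(5,1)=10 f(5,3)=5 f(5,5)=1
t=6: f(6,-4)=6 f(6,-2)=15 f(6,0)=20 f(6,2)=15 f(6,4)=6 f(6,6)=1
t=7: f(7,-5)=6 f(7,-3)=21 f(7,-1)=35 f(7,1)=35 f(7,3)=21 f(7,5)=7 f(7,7)=1
t=8: f(8,-4)=27 f(8,-2)=56 f(8,0)=70 f(8,2)=56 f(8,4)=28 f(8,6)=8 f(8,8)=1
Σ_s f(8,s) = 246
P = 246/256 = 123/128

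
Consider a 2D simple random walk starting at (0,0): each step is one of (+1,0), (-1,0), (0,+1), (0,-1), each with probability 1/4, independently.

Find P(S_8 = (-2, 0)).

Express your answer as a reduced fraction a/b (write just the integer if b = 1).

Let h be the number of horizontal steps (so 8-h are vertical). To end at (-2,0) need (h-2)/2 right-steps and ((8-h)+0)/2 up-steps.
Sum over h with 2 ≤ h ≤ 8, h ≡ 0 (mod 2), 8-h ≡ 0 (mod 2):
h=2: C(8,2)·C(2,0)·C(6,3) = 28·1·20 = 560
h=4: C(8,4)·C(4,1)·C(4,2) = 70·4·6 = 1680
h=6: C(8,6)·C(6,2)·C(2,1) = 28·15·2 = 840
h=8: C(8,8)·C(8,3)·C(0,0) = 1·56·1 = 56
Total favorable: 3136
Total paths: 4^8 = 65536
P = 3136/65536 = 49/1024

Answer: 49/1024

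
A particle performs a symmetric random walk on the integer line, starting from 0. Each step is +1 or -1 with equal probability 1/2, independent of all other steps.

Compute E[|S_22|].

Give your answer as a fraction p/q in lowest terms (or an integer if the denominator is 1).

Answer: 969969/262144

Derivation:
S_22 takes values m ≡ 0 (mod 2) with |m| ≤ 22; P(S_22=m) = C(22,(22+m)/2)/2^22.
Total paths: 2^22 = 4194304
Distribution: P(S=-22)=1/4194304, P(S=-20)=22/4194304, P(S=-18)=231/4194304, P(S=-16)=1540/4194304, P(S=-14)=7315/4194304, P(S=-12)=26334/4194304, P(S=-10)=74613/4194304, P(S=-8)=170544/4194304, P(S=-6)=319770/4194304, P(S=-4)=497420/4194304, P(S=-2)=646646/4194304, P(S=0)=705432/4194304, P(S=2)=646646/4194304, P(S=4)=497420/4194304, P(S=6)=319770/4194304, P(S=8)=170544/4194304, P(S=10)=74613/4194304, P(S=12)=26334/4194304, P(S=14)=7315/4194304, P(S=16)=1540/4194304, P(S=18)=231/4194304, P(S=20)=22/4194304, P(S=22)=1/4194304
E[|S_22|] = Σ_m |m|·P(S_22=m) = 15519504/4194304 = 969969/262144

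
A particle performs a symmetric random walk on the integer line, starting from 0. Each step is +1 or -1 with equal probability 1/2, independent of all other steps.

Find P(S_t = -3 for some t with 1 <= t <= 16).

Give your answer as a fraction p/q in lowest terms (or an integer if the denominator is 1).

Answer: 14893/32768

Derivation:
Count via complement. Let g(t,s) = #length-t paths at position s with S_1..S_t all ≠ -3.
g(t,s) = g(t-1,s-1) + g(t-1,s+1) for s ≠ -3; g(t,-3) = 0.
t=0: g(0,0)=1
t=1: g(1,-1)=1 g(1,1)=1
t=2: g(2,-2)=1 g(2,0)=2 g(2,2)=1
t=3: g(3,-1)=3 g(3,1)=3 g(3,3)=1
t=4: g(4,-2)=3 g(4,0)=6 g(4,2)=4 g(4,4)=1
t=5: g(5,-1)=9 g(5,1)=10 g(5,3)=5 g(5,5)=1
t=6: g(6,-2)=9 g(6,0)=19 g(6,2)=15 g(6,4)=6 g(6,6)=1
t=7: g(7,-1)=28 g(7,1)=34 g(7,3)=21 g(7,5)=7 g(7,7)=1
t=8: g(8,-2)=28 g(8,0)=62 g(8,2)=55 g(8,4)=28 g(8,6)=8 g(8,8)=1
t=9: g(9,-1)=90 g(9,1)=117 g(9,3)=83 g(9,5)=36 g(9,7)=9 g(9,9)=1
t=10: g(10,-2)=90 g(10,0)=207 g(10,2)=200 g(10,4)=119 g(10,6)=45 g(10,8)=10 g(10,10)=1
t=11: g(11,-1)=297 g(11,1)=407 g(11,3)=319 g(11,5)=164 g(11,7)=55 g(11,9)=11 g(11,11)=1
t=12: g(12,-2)=297 g(12,0)=704 g(12,2)=726 g(12,4)=483 g(12,6)=219 g(12,8)=66 g(12,10)=12 g(12,12)=1
t=13: g(13,-1)=1001 g(13,1)=1430 g(13,3)=1209 g(13,5)=702 g(13,7)=285 g(13,9)=78 g(13,11)=13 g(13,13)=1
t=14: g(14,-2)=1001 g(14,0)=2431 g(14,2)=2639 g(14,4)=1911 g(14,6)=987 g(14,8)=363 g(14,10)=91 g(14,12)=14 g(14,14)=1
t=15: g(15,-1)=3432 g(15,1)=5070 g(15,3)=4550 g(15,5)=2898 g(15,7)=1350 g(15,9)=454 g(15,11)=105 g(15,13)=15 g(15,15)=1
t=16: g(16,-2)=3432 g(16,0)=8502 g(16,2)=9620 g(16,4)=7448 g(16,6)=4248 g(16,8)=1804 g(16,10)=559 g(16,12)=120 g(16,14)=16 g(16,16)=1
Paths never hitting -3: Σ_s g(16,s) = 35750
Paths hitting -3: 2^16 - 35750 = 29786
P = 29786/65536 = 14893/32768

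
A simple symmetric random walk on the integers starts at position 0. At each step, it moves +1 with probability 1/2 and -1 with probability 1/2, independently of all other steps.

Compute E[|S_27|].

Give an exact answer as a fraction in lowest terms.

S_27 takes values m ≡ 1 (mod 2) with |m| ≤ 27; P(S_27=m) = C(27,(27+m)/2)/2^27.
Total paths: 2^27 = 134217728
Distribution: P(S=-27)=1/134217728, P(S=-25)=27/134217728, P(S=-23)=351/134217728, P(S=-21)=2925/134217728, P(S=-19)=17550/134217728, P(S=-17)=80730/134217728, P(S=-15)=296010/134217728, P(S=-13)=888030/134217728, P(S=-11)=2220075/134217728, P(S=-9)=4686825/134217728, P(S=-7)=8436285/134217728, P(S=-5)=13037895/134217728, P(S=-3)=17383860/134217728, P(S=-1)=20058300/134217728, P(S=1)=20058300/134217728, P(S=3)=17383860/134217728, P(S=5)=13037895/134217728, P(S=7)=8436285/134217728, P(S=9)=4686825/134217728, P(S=11)=2220075/134217728, P(S=13)=888030/134217728, P(S=15)=296010/134217728, P(S=17)=80730/134217728, P(S=19)=17550/134217728, P(S=21)=2925/134217728, P(S=23)=351/134217728, P(S=25)=27/134217728, P(S=27)=1/134217728
E[|S_27|] = Σ_m |m|·P(S_27=m) = 561632400/134217728 = 35102025/8388608

Answer: 35102025/8388608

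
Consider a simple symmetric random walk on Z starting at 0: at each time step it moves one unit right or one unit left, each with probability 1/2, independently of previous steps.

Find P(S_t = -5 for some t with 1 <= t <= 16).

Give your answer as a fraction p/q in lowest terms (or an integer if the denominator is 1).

Answer: 6885/32768

Derivation:
Count via complement. Let g(t,s) = #length-t paths at position s with S_1..S_t all ≠ -5.
g(t,s) = g(t-1,s-1) + g(t-1,s+1) for s ≠ -5; g(t,-5) = 0.
t=0: g(0,0)=1
t=1: g(1,-1)=1 g(1,1)=1
t=2: g(2,-2)=1 g(2,0)=2 g(2,2)=1
t=3: g(3,-3)=1 g(3,-1)=3 g(3,1)=3 g(3,3)=1
t=4: g(4,-4)=1 g(4,-2)=4 g(4,0)=6 g(4,2)=4 g(4,4)=1
t=5: g(5,-3)=5 g(5,-1)=10 g(5,1)=10 g(5,3)=5 g(5,5)=1
t=6: g(6,-4)=5 g(6,-2)=15 g(6,0)=20 g(6,2)=15 g(6,4)=6 g(6,6)=1
t=7: g(7,-3)=20 g(7,-1)=35 g(7,1)=35 g(7,3)=21 g(7,5)=7 g(7,7)=1
t=8: g(8,-4)=20 g(8,-2)=55 g(8,0)=70 g(8,2)=56 g(8,4)=28 g(8,6)=8 g(8,8)=1
t=9: g(9,-3)=75 g(9,-1)=125 g(9,1)=126 g(9,3)=84 g(9,5)=36 g(9,7)=9 g(9,9)=1
t=10: g(10,-4)=75 g(10,-2)=200 g(10,0)=251 g(10,2)=210 g(10,4)=120 g(10,6)=45 g(10,8)=10 g(10,10)=1
t=11: g(11,-3)=275 g(11,-1)=451 g(11,1)=461 g(11,3)=330 g(11,5)=165 g(11,7)=55 g(11,9)=11 g(11,11)=1
t=12: g(12,-4)=275 g(12,-2)=726 g(12,0)=912 g(12,2)=791 g(12,4)=495 g(12,6)=220 g(12,8)=66 g(12,10)=12 g(12,12)=1
t=13: g(13,-3)=1001 g(13,-1)=1638 g(13,1)=1703 g(13,3)=1286 g(13,5)=715 g(13,7)=286 g(13,9)=78 g(13,11)=13 g(13,13)=1
t=14: g(14,-4)=1001 g(14,-2)=2639 g(14,0)=3341 g(14,2)=2989 g(14,4)=2001 g(14,6)=1001 g(14,8)=364 g(14,10)=91 g(14,12)=14 g(14,14)=1
t=15: g(15,-3)=3640 g(15,-1)=5980 g(15,1)=6330 g(15,3)=4990 g(15,5)=3002 g(15,7)=1365 g(15,9)=455 g(15,11)=105 g(15,13)=15 g(15,15)=1
t=16: g(16,-4)=3640 g(16,-2)=9620 g(16,0)=12310 g(16,2)=11320 g(16,4)=7992 g(16,6)=4367 g(16,8)=1820 g(16,10)=560 g(16,12)=120 g(16,14)=16 g(16,16)=1
Paths never hitting -5: Σ_s g(16,s) = 51766
Paths hitting -5: 2^16 - 51766 = 13770
P = 13770/65536 = 6885/32768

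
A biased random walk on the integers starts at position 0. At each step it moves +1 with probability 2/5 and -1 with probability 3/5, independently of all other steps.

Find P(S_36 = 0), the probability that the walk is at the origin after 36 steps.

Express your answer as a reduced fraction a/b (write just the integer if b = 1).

Answer: 36866813913120497467392/582076609134674072265625

Derivation:
To be at 0 after 36 steps: need exactly 18 steps of +1 and 18 of -1.
Number of such sequences: C(36,18) = 9075135300
Each has probability (2/5)^18 · (3/5)^18 = 101559956668416/14551915228366851806640625
P = 9075135300 · 101559956668416/14551915228366851806640625 = 36866813913120497467392/582076609134674072265625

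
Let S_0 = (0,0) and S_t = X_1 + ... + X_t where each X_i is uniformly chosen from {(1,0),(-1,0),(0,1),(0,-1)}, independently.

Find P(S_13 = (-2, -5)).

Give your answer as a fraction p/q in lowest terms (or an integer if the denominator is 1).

Let h be the number of horizontal steps (so 13-h are vertical). To end at (-2,-5) need (h-2)/2 right-steps and ((13-h)-5)/2 up-steps.
Sum over h with 2 ≤ h ≤ 8, h ≡ 0 (mod 2), 13-h ≡ 1 (mod 2):
h=2: C(13,2)·C(2,0)·C(11,3) = 78·1·165 = 12870
h=4: C(13,4)·C(4,1)·C(9,2) = 715·4·36 = 102960
h=6: C(13,6)·C(6,2)·C(7,1) = 1716·15·7 = 180180
h=8: C(13,8)·C(8,3)·C(5,0) = 1287·56·1 = 72072
Total favorable: 368082
Total paths: 4^13 = 67108864
P = 368082/67108864 = 184041/33554432

Answer: 184041/33554432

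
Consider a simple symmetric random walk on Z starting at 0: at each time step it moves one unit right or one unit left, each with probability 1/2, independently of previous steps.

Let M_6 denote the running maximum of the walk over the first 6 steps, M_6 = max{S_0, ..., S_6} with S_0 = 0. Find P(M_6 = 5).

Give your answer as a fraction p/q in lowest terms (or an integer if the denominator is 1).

Answer: 1/64

Derivation:
Let M_6 = max(S_0,...,S_6). Use the reflection principle: for j ≥ 1, #{paths with M_6 ≥ j} = #{S_6 ≥ j} + #{S_6 ≥ j+1}.
By reflection, #{M_6 ≥ 5} = #{S_6 ≥ 5} + #{S_6 ≥ 6} = 1 + 1 = 2.
#{M_6 ≥ 6} = #{S_6 ≥ 6} + #{S_6 ≥ 7} = 1 + 0 = 1.
#{M_6 = 5} = 2 - 1 = 1.
P(M_6 = 5) = 1/64 = 1/64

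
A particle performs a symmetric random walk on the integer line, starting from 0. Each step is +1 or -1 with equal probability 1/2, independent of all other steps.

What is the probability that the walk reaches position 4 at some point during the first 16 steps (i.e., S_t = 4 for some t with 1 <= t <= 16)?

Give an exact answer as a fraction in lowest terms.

Count via complement. Let g(t,s) = #length-t paths at position s with S_1..S_t all ≠ 4.
g(t,s) = g(t-1,s-1) + g(t-1,s+1) for s ≠ 4; g(t,4) = 0.
t=0: g(0,0)=1
t=1: g(1,-1)=1 g(1,1)=1
t=2: g(2,-2)=1 g(2,0)=2 g(2,2)=1
t=3: g(3,-3)=1 g(3,-1)=3 g(3,1)=3 g(3,3)=1
t=4: g(4,-4)=1 g(4,-2)=4 g(4,0)=6 g(4,2)=4
t=5: g(5,-5)=1 g(5,-3)=5 g(5,-1)=10 g(5,1)=10 g(5,3)=4
t=6: g(6,-6)=1 g(6,-4)=6 g(6,-2)=15 g(6,0)=20 g(6,2)=14
t=7: g(7,-7)=1 g(7,-5)=7 g(7,-3)=21 g(7,-1)=35 g(7,1)=34 g(7,3)=14
t=8: g(8,-8)=1 g(8,-6)=8 g(8,-4)=28 g(8,-2)=56 g(8,0)=69 g(8,2)=48
t=9: g(9,-9)=1 g(9,-7)=9 g(9,-5)=36 g(9,-3)=84 g(9,-1)=125 g(9,1)=117 g(9,3)=48
t=10: g(10,-10)=1 g(10,-8)=10 g(10,-6)=45 g(10,-4)=120 g(10,-2)=209 g(10,0)=242 g(10,2)=165
t=11: g(11,-11)=1 g(11,-9)=11 g(11,-7)=55 g(11,-5)=165 g(11,-3)=329 g(11,-1)=451 g(11,1)=407 g(11,3)=165
t=12: g(12,-12)=1 g(12,-10)=12 g(12,-8)=66 g(12,-6)=220 g(12,-4)=494 g(12,-2)=780 g(12,0)=858 g(12,2)=572
t=13: g(13,-13)=1 g(13,-11)=13 g(13,-9)=78 g(13,-7)=286 g(13,-5)=714 g(13,-3)=1274 g(13,-1)=1638 g(13,1)=1430 g(13,3)=572
t=14: g(14,-14)=1 g(14,-12)=14 g(14,-10)=91 g(14,-8)=364 g(14,-6)=1000 g(14,-4)=1988 g(14,-2)=2912 g(14,0)=3068 g(14,2)=2002
t=15: g(15,-15)=1 g(15,-13)=15 g(15,-11)=105 g(15,-9)=455 g(15,-7)=1364 g(15,-5)=2988 g(15,-3)=4900 g(15,-1)=5980 g(15,1)=5070 g(15,3)=2002
t=16: g(16,-16)=1 g(16,-14)=16 g(16,-12)=120 g(16,-10)=560 g(16,-8)=1819 g(16,-6)=4352 g(16,-4)=7888 g(16,-2)=10880 g(16,0)=11050 g(16,2)=7072
Paths never hitting 4: Σ_s g(16,s) = 43758
Paths hitting 4: 2^16 - 43758 = 21778
P = 21778/65536 = 10889/32768

Answer: 10889/32768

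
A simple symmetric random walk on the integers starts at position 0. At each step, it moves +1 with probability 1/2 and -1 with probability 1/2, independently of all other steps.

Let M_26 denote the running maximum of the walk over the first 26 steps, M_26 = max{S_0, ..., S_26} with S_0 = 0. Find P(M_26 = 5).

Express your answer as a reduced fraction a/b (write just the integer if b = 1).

Answer: 5311735/67108864

Derivation:
Let M_26 = max(S_0,...,S_26). Use the reflection principle: for j ≥ 1, #{paths with M_26 ≥ j} = #{S_26 ≥ j} + #{S_26 ≥ j+1}.
By reflection, #{M_26 ≥ 5} = #{S_26 ≥ 5} + #{S_26 ≥ 6} = 10970272 + 10970272 = 21940544.
#{M_26 ≥ 6} = #{S_26 ≥ 6} + #{S_26 ≥ 7} = 10970272 + 5658537 = 16628809.
#{M_26 = 5} = 21940544 - 16628809 = 5311735.
P(M_26 = 5) = 5311735/67108864 = 5311735/67108864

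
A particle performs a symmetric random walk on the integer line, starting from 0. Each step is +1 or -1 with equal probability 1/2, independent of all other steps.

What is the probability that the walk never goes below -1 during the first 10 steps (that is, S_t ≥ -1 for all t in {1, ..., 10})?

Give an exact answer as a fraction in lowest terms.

Let f(t,s) = #length-t paths at position s with S_1..S_t all ≥ -1.
f(t,s) = f(t-1,s-1) + f(t-1,s+1) for s ≥ -1; f(t,s) = 0 for s < -1.
t=0: f(0,0)=1
t=1: f(1,-1)=1 f(1,1)=1
t=2: f(2,0)=2 f(2,2)=1
t=3: f(3,-1)=2 f(3,1)=3 f(3,3)=1
t=4: f(4,0)=5 f(4,2)=4 f(4,4)=1
t=5: f(5,-1)=5 f(5,1)=9 f(5,3)=5 f(5,5)=1
t=6: f(6,0)=14 f(6,2)=14 f(6,4)=6 f(6,6)=1
t=7: f(7,-1)=14 f(7,1)=28 f(7,3)=20 f(7,5)=7 f(7,7)=1
t=8: f(8,0)=42 f(8,2)=48 f(8,4)=27 f(8,6)=8 f(8,8)=1
t=9: f(9,-1)=42 f(9,1)=90 f(9,3)=75 f(9,5)=35 f(9,7)=9 f(9,9)=1
t=10: f(10,0)=132 f(10,2)=165 f(10,4)=110 f(10,6)=44 f(10,8)=10 f(10,10)=1
Σ_s f(10,s) = 462
P = 462/1024 = 231/512

Answer: 231/512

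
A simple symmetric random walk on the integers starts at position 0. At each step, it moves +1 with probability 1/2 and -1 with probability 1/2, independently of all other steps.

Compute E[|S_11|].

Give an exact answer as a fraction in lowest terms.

S_11 takes values m ≡ 1 (mod 2) with |m| ≤ 11; P(S_11=m) = C(11,(11+m)/2)/2^11.
Total paths: 2^11 = 2048
Distribution: P(S=-11)=1/2048, P(S=-9)=11/2048, P(S=-7)=55/2048, P(S=-5)=165/2048, P(S=-3)=330/2048, P(S=-1)=462/2048, P(S=1)=462/2048, P(S=3)=330/2048, P(S=5)=165/2048, P(S=7)=55/2048, P(S=9)=11/2048, P(S=11)=1/2048
E[|S_11|] = Σ_m |m|·P(S_11=m) = 5544/2048 = 693/256

Answer: 693/256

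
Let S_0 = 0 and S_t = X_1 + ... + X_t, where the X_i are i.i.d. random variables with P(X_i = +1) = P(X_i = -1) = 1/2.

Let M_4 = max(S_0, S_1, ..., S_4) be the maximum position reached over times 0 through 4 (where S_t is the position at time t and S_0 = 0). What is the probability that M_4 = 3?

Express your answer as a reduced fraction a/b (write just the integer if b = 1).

Answer: 1/16

Derivation:
Let M_4 = max(S_0,...,S_4). Use the reflection principle: for j ≥ 1, #{paths with M_4 ≥ j} = #{S_4 ≥ j} + #{S_4 ≥ j+1}.
By reflection, #{M_4 ≥ 3} = #{S_4 ≥ 3} + #{S_4 ≥ 4} = 1 + 1 = 2.
#{M_4 ≥ 4} = #{S_4 ≥ 4} + #{S_4 ≥ 5} = 1 + 0 = 1.
#{M_4 = 3} = 2 - 1 = 1.
P(M_4 = 3) = 1/16 = 1/16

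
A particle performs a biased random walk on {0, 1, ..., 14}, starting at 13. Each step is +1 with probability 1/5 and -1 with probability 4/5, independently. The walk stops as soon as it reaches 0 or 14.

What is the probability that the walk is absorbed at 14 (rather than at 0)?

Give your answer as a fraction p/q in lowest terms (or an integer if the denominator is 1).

Answer: 22369621/89478485

Derivation:
Biased walk: p = 1/5, q = 4/5, r = q/p = 4
Gambler's ruin: P(hit 14 before 0 | start at 13) = (1 - r^a)/(1 - r^N)
r^13 = 67108864; r^14 = 268435456
P = (1 - 67108864) / (1 - 268435456) = -67108863 / -268435455 = 22369621/89478485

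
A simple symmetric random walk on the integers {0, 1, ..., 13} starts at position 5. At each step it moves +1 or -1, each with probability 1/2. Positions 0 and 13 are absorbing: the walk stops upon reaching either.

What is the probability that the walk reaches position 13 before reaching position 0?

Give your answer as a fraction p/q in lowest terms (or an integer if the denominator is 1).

Symmetric walk (p = 1/2): the harmonic-function argument gives P(hit 13 before 0 | start at 5) = a/N.
P = 5/13 = 5/13

Answer: 5/13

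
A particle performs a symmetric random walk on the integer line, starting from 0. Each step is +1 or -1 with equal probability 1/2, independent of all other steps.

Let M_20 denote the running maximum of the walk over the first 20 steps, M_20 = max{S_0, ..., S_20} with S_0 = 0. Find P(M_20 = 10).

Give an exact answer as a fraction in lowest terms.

Let M_20 = max(S_0,...,S_20). Use the reflection principle: for j ≥ 1, #{paths with M_20 ≥ j} = #{S_20 ≥ j} + #{S_20 ≥ j+1}.
By reflection, #{M_20 ≥ 10} = #{S_20 ≥ 10} + #{S_20 ≥ 11} = 21700 + 6196 = 27896.
#{M_20 ≥ 11} = #{S_20 ≥ 11} + #{S_20 ≥ 12} = 6196 + 6196 = 12392.
#{M_20 = 10} = 27896 - 12392 = 15504.
P(M_20 = 10) = 15504/1048576 = 969/65536

Answer: 969/65536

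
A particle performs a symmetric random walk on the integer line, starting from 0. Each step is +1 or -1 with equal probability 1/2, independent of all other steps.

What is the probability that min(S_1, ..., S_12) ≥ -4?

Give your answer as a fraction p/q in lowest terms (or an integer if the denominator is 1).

Let f(t,s) = #length-t paths at position s with S_1..S_t all ≥ -4.
f(t,s) = f(t-1,s-1) + f(t-1,s+1) for s ≥ -4; f(t,s) = 0 for s < -4.
t=0: f(0,0)=1
t=1: f(1,-1)=1 f(1,1)=1
t=2: f(2,-2)=1 f(2,0)=2 f(2,2)=1
t=3: f(3,-3)=1 f(3,-1)=3 f(3,1)=3 f(3,3)=1
t=4: f(4,-4)=1 f(4,-2)=4 f(4,0)=6 f(4,2)=4 f(4,4)=1
t=5: f(5,-3)=5 f(5,-1)=10 f(5,1)=10 f(5,3)=5 f(5,5)=1
t=6: f(6,-4)=5 f(6,-2)=15 f(6,0)=20 f(6,2)=15 f(6,4)=6 f(6,6)=1
t=7: f(7,-3)=20 f(7,-1)=35 f(7,1)=35 f(7,3)=21 f(7,5)=7 f(7,7)=1
t=8: f(8,-4)=20 f(8,-2)=55 f(8,0)=70 f(8,2)=56 f(8,4)=28 f(8,6)=8 f(8,8)=1
t=9: f(9,-3)=75 f(9,-1)=125 f(9,1)=126 f(9,3)=84 f(9,5)=36 f(9,7)=9 f(9,9)=1
t=10: f(10,-4)=75 f(10,-2)=200 f(10,0)=251 f(10,2)=210 f(10,4)=120 f(10,6)=45 f(10,8)=10 f(10,10)=1
t=11: f(11,-3)=275 f(11,-1)=451 f(11,1)=461 f(11,3)=330 f(11,5)=165 f(11,7)=55 f(11,9)=11 f(11,11)=1
t=12: f(12,-4)=275 f(12,-2)=726 f(12,0)=912 f(12,2)=791 f(12,4)=495 f(12,6)=220 f(12,8)=66 f(12,10)=12 f(12,12)=1
Σ_s f(12,s) = 3498
P = 3498/4096 = 1749/2048

Answer: 1749/2048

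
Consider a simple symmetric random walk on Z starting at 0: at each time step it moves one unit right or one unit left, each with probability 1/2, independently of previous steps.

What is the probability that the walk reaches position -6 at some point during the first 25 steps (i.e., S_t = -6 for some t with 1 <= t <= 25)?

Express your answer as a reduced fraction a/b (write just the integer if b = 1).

Answer: 962689/4194304

Derivation:
Count via complement. Let g(t,s) = #length-t paths at position s with S_1..S_t all ≠ -6.
g(t,s) = g(t-1,s-1) + g(t-1,s+1) for s ≠ -6; g(t,-6) = 0.
t=0: g(0,0)=1
t=1: g(1,-1)=1 g(1,1)=1
t=2: g(2,-2)=1 g(2,0)=2 g(2,2)=1
t=3: g(3,-3)=1 g(3,-1)=3 g(3,1)=3 g(3,3)=1
t=4: g(4,-4)=1 g(4,-2)=4 g(4,0)=6 g(4,2)=4 g(4,4)=1
t=5: g(5,-5)=1 g(5,-3)=5 g(5,-1)=10 g(5,1)=10 g(5,3)=5 g(5,5)=1
t=6: g(6,-4)=6 g(6,-2)=15 g(6,0)=20 g(6,2)=15 g(6,4)=6 g(6,6)=1
t=7: g(7,-5)=6 g(7,-3)=21 g(7,-1)=35 g(7,1)=35 g(7,3)=21 g(7,5)=7 g(7,7)=1
t=8: g(8,-4)=27 g(8,-2)=56 g(8,0)=70 g(8,2)=56 g(8,4)=28 g(8,6)=8 g(8,8)=1
t=9: g(9,-5)=27 g(9,-3)=83 g(9,-1)=126 g(9,1)=126 g(9,3)=84 g(9,5)=36 g(9,7)=9 g(9,9)=1
t=10: g(10,-4)=110 g(10,-2)=209 g(10,0)=252 g(10,2)=210 g(10,4)=120 g(10,6)=45 g(10,8)=10 g(10,10)=1
t=11: g(11,-5)=110 g(11,-3)=319 g(11,-1)=461 g(11,1)=462 g(11,3)=330 g(11,5)=165 g(11,7)=55 g(11,9)=11 g(11,11)=1
t=12: g(12,-4)=429 g(12,-2)=780 g(12,0)=923 g(12,2)=792 g(12,4)=495 g(12,6)=220 g(12,8)=66 g(12,10)=12 g(12,12)=1
t=13: g(13,-5)=429 g(13,-3)=1209 g(13,-1)=1703 g(13,1)=1715 g(13,3)=1287 g(13,5)=715 g(13,7)=286 g(13,9)=78 g(13,11)=13 g(13,13)=1
t=14: g(14,-4)=1638 g(14,-2)=2912 g(14,0)=3418 g(14,2)=3002 g(14,4)=2002 g(14,6)=1001 g(14,8)=364 g(14,10)=91 g(14,12)=14 g(14,14)=1
t=15: g(15,-5)=1638 g(15,-3)=4550 g(15,-1)=6330 g(15,1)=6420 g(15,3)=5004 g(15,5)=3003 g(15,7)=1365 g(15,9)=455 g(15,11)=105 g(15,13)=15 g(15,15)=1
t=16: g(16,-4)=6188 g(16,-2)=10880 g(16,0)=12750 g(16,2)=11424 g(16,4)=8007 g(16,6)=4368 g(16,8)=1820 g(16,10)=560 g(16,12)=120 g(16,14)=16 g(16,16)=1
t=17: g(17,-5)=6188 g(17,-3)=17068 g(17,-1)=23630 g(17,1)=24174 g(17,3)=19431 g(17,5)=12375 g(17,7)=6188 g(17,9)=2380 g(17,11)=680 g(17,13)=136 g(17,15)=17 g(17,17)=1
t=18: g(18,-4)=23256 g(18,-2)=40698 g(18,0)=47804 g(18,2)=43605 g(18,4)=31806 g(18,6)=18563 g(18,8)=8568 g(18,10)=3060 g(18,12)=816 g(18,14)=153 g(18,16)=18 g(18,18)=1
t=19: g(19,-5)=23256 g(19,-3)=63954 g(19,-1)=88502 g(19,1)=91409 g(19,3)=75411 g(19,5)=50369 g(19,7)=27131 g(19,9)=11628 g(19,11)=3876 g(19,13)=969 g(19,15)=171 g(19,17)=19 g(19,19)=1
t=20: g(20,-4)=87210 g(20,-2)=152456 g(20,0)=179911 g(20,2)=166820 g(20,4)=125780 g(20,6)=77500 g(20,8)=38759 g(20,10)=15504 g(20,12)=4845 g(20,14)=1140 g(20,16)=190 g(20,18)=20 g(20,20)=1
t=21: g(21,-5)=87210 g(21,-3)=239666 g(21,-1)=332367 g(21,1)=346731 g(21,3)=292600 g(21,5)=203280 g(21,7)=116259 g(21,9)=54263 g(21,11)=20349 g(21,13)=5985 g(21,15)=1330 g(21,17)=210 g(21,19)=21 g(21,21)=1
t=22: g(22,-4)=326876 g(22,-2)=572033 g(22,0)=679098 g(22,2)=639331 g(22,4)=495880 g(22,6)=319539 g(22,8)=170522 g(22,10)=74612 g(22,12)=26334 g(22,14)=7315 g(22,16)=1540 g(22,18)=231 g(22,20)=22 g(22,22)=1
t=23: g(23,-5)=326876 g(23,-3)=898909 g(23,-1)=1251131 g(23,1)=1318429 g(23,3)=1135211 g(23,5)=815419 g(23,7)=490061 g(23,9)=245134 g(23,11)=100946 g(23,13)=33649 g(23,15)=8855 g(23,17)=1771 g(23,19)=253 g(23,21)=23 g(23,23)=1
t=24: g(24,-4)=1225785 g(24,-2)=2150040 g(24,0)=2569560 g(24,2)=2453640 g(24,4)=1950630 g(24,6)=1305480 g(24,8)=735195 g(24,10)=346080 g(24,12)=134595 g(24,14)=42504 g(24,16)=10626 g(24,18)=2024 g(24,20)=276 g(24,22)=24 g(24,24)=1
t=25: g(25,-5)=1225785 g(25,-3)=3375825 g(25,-1)=4719600 g(25,1)=5023200 g(25,3)=4404270 g(25,5)=3256110 g(25,7)=2040675 g(25,9)=1081275 g(25,11)=480675 g(25,13)=177099 g(25,15)=53130 g(25,17)=12650 g(25,19)=2300 g(25,21)=300 g(25,23)=25 g(25,25)=1
Paths never hitting -6: Σ_s g(25,s) = 25852920
Paths hitting -6: 2^25 - 25852920 = 7701512
P = 7701512/33554432 = 962689/4194304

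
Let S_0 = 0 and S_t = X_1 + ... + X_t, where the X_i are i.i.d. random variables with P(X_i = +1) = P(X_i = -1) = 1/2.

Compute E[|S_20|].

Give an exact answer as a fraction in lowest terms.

Answer: 230945/65536

Derivation:
S_20 takes values m ≡ 0 (mod 2) with |m| ≤ 20; P(S_20=m) = C(20,(20+m)/2)/2^20.
Total paths: 2^20 = 1048576
Distribution: P(S=-20)=1/1048576, P(S=-18)=20/1048576, P(S=-16)=190/1048576, P(S=-14)=1140/1048576, P(S=-12)=4845/1048576, P(S=-10)=15504/1048576, P(S=-8)=38760/1048576, P(S=-6)=77520/1048576, P(S=-4)=125970/1048576, P(S=-2)=167960/1048576, P(S=0)=184756/1048576, P(S=2)=167960/1048576, P(S=4)=125970/1048576, P(S=6)=77520/1048576, P(S=8)=38760/1048576, P(S=10)=15504/1048576, P(S=12)=4845/1048576, P(S=14)=1140/1048576, P(S=16)=190/1048576, P(S=18)=20/1048576, P(S=20)=1/1048576
E[|S_20|] = Σ_m |m|·P(S_20=m) = 3695120/1048576 = 230945/65536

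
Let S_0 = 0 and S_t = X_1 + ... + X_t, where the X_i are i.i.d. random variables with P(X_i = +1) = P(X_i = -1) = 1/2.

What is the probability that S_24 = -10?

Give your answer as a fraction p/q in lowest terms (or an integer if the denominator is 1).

To reach position -10 after 24 steps: need 7 steps of +1 and 17 of -1.
Favorable paths: C(24,7) = 346104
Total paths: 2^24 = 16777216
P = 346104/16777216 = 43263/2097152

Answer: 43263/2097152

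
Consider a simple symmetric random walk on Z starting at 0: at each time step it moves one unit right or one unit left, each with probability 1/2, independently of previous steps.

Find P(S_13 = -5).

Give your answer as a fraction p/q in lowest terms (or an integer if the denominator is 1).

To reach position -5 after 13 steps: need 4 steps of +1 and 9 of -1.
Favorable paths: C(13,4) = 715
Total paths: 2^13 = 8192
P = 715/8192 = 715/8192

Answer: 715/8192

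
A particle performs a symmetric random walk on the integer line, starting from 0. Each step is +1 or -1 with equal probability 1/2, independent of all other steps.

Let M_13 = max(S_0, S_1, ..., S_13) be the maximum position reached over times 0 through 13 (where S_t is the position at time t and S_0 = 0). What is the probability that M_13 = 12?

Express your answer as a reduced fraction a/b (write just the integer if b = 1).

Answer: 1/8192

Derivation:
Let M_13 = max(S_0,...,S_13). Use the reflection principle: for j ≥ 1, #{paths with M_13 ≥ j} = #{S_13 ≥ j} + #{S_13 ≥ j+1}.
By reflection, #{M_13 ≥ 12} = #{S_13 ≥ 12} + #{S_13 ≥ 13} = 1 + 1 = 2.
#{M_13 ≥ 13} = #{S_13 ≥ 13} + #{S_13 ≥ 14} = 1 + 0 = 1.
#{M_13 = 12} = 2 - 1 = 1.
P(M_13 = 12) = 1/8192 = 1/8192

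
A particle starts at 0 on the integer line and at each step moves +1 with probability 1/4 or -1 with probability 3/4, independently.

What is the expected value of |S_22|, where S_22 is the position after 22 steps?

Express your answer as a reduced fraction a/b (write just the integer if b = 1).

Answer: 12111094417081/1099511627776

Derivation:
S_22 takes values m ≡ 0 (mod 2) with |m| ≤ 22; P(S_22=m) = C(22,(22+m)/2) · (1/4)^((22+m)/2) · (3/4)^((22-m)/2).
Distribution: P(S=-22)=31381059609/17592186044416, P(S=-20)=115063885233/8796093022208, P(S=-18)=805447196631/17592186044416, P(S=-16)=447470664795/4398046511104, P(S=-14)=2833980877035/17592186044416, P(S=-12)=1700388526221/8796093022208, P(S=-10)=3211844993973/17592186044416, P(S=-8)=152944999713/1099511627776, P(S=-6)=764724998565/8796093022208, P(S=-4)=198262036665/4398046511104, P(S=-2)=171827098443/8796093022208, P(S=0)=15620645313/2199023255552, P(S=2)=19091899827/8796093022208, P(S=4)=2447679465/4398046511104, P(S=6)=1049005485/8796093022208, P(S=8)=23311233/1099511627776, P(S=10)=54392877/17592186044416, P(S=12)=3199581/8796093022208, P(S=14)=592515/17592186044416, P(S=16)=10395/4398046511104, P(S=18)=2079/17592186044416, P(S=20)=33/8796093022208, P(S=22)=1/17592186044416
E[|S_22|] = Σ_m |m|·P(S_22=m) = 12111094417081/1099511627776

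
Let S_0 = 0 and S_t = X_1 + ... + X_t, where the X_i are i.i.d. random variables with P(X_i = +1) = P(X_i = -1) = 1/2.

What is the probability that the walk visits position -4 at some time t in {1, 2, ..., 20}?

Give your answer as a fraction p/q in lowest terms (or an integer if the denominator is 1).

Answer: 200965/524288

Derivation:
Count via complement. Let g(t,s) = #length-t paths at position s with S_1..S_t all ≠ -4.
g(t,s) = g(t-1,s-1) + g(t-1,s+1) for s ≠ -4; g(t,-4) = 0.
t=0: g(0,0)=1
t=1: g(1,-1)=1 g(1,1)=1
t=2: g(2,-2)=1 g(2,0)=2 g(2,2)=1
t=3: g(3,-3)=1 g(3,-1)=3 g(3,1)=3 g(3,3)=1
t=4: g(4,-2)=4 g(4,0)=6 g(4,2)=4 g(4,4)=1
t=5: g(5,-3)=4 g(5,-1)=10 g(5,1)=10 g(5,3)=5 g(5,5)=1
t=6: g(6,-2)=14 g(6,0)=20 g(6,2)=15 g(6,4)=6 g(6,6)=1
t=7: g(7,-3)=14 g(7,-1)=34 g(7,1)=35 g(7,3)=21 g(7,5)=7 g(7,7)=1
t=8: g(8,-2)=48 g(8,0)=69 g(8,2)=56 g(8,4)=28 g(8,6)=8 g(8,8)=1
t=9: g(9,-3)=48 g(9,-1)=117 g(9,1)=125 g(9,3)=84 g(9,5)=36 g(9,7)=9 g(9,9)=1
t=10: g(10,-2)=165 g(10,0)=242 g(10,2)=209 g(10,4)=120 g(10,6)=45 g(10,8)=10 g(10,10)=1
t=11: g(11,-3)=165 g(11,-1)=407 g(11,1)=451 g(11,3)=329 g(11,5)=165 g(11,7)=55 g(11,9)=11 g(11,11)=1
t=12: g(12,-2)=572 g(12,0)=858 g(12,2)=780 g(12,4)=494 g(12,6)=220 g(12,8)=66 g(12,10)=12 g(12,12)=1
t=13: g(13,-3)=572 g(13,-1)=1430 g(13,1)=1638 g(13,3)=1274 g(13,5)=714 g(13,7)=286 g(13,9)=78 g(13,11)=13 g(13,13)=1
t=14: g(14,-2)=2002 g(14,0)=3068 g(14,2)=2912 g(14,4)=1988 g(14,6)=1000 g(14,8)=364 g(14,10)=91 g(14,12)=14 g(14,14)=1
t=15: g(15,-3)=2002 g(15,-1)=5070 g(15,1)=5980 g(15,3)=4900 g(15,5)=2988 g(15,7)=1364 g(15,9)=455 g(15,11)=105 g(15,13)=15 g(15,15)=1
t=16: g(16,-2)=7072 g(16,0)=11050 g(16,2)=10880 g(16,4)=7888 g(16,6)=4352 g(16,8)=1819 g(16,10)=560 g(16,12)=120 g(16,14)=16 g(16,16)=1
t=17: g(17,-3)=7072 g(17,-1)=18122 g(17,1)=21930 g(17,3)=18768 g(17,5)=12240 g(17,7)=6171 g(17,9)=2379 g(17,11)=680 g(17,13)=136 g(17,15)=17 g(17,17)=1
t=18: g(18,-2)=25194 g(18,0)=40052 g(18,2)=40698 g(18,4)=31008 g(18,6)=18411 g(18,8)=8550 g(18,10)=3059 g(18,12)=816 g(18,14)=153 g(18,16)=18 g(18,18)=1
t=19: g(19,-3)=25194 g(19,-1)=65246 g(19,1)=80750 g(19,3)=71706 g(19,5)=49419 g(19,7)=26961 g(19,9)=11609 g(19,11)=3875 g(19,13)=969 g(19,15)=171 g(19,17)=19 g(19,19)=1
t=20: g(20,-2)=90440 g(20,0)=145996 g(20,2)=152456 g(20,4)=121125 g(20,6)=76380 g(20,8)=38570 g(20,10)=15484 g(20,12)=4844 g(20,14)=1140 g(20,16)=190 g(20,18)=20 g(20,20)=1
Paths never hitting -4: Σ_s g(20,s) = 646646
Paths hitting -4: 2^20 - 646646 = 401930
P = 401930/1048576 = 200965/524288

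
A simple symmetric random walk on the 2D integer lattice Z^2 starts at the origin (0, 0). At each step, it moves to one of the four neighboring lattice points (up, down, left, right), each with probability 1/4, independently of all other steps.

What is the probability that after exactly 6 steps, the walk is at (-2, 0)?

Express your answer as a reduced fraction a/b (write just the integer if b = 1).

Let h be the number of horizontal steps (so 6-h are vertical). To end at (-2,0) need (h-2)/2 right-steps and ((6-h)+0)/2 up-steps.
Sum over h with 2 ≤ h ≤ 6, h ≡ 0 (mod 2), 6-h ≡ 0 (mod 2):
h=2: C(6,2)·C(2,0)·C(4,2) = 15·1·6 = 90
h=4: C(6,4)·C(4,1)·C(2,1) = 15·4·2 = 120
h=6: C(6,6)·C(6,2)·C(0,0) = 1·15·1 = 15
Total favorable: 225
Total paths: 4^6 = 4096
P = 225/4096 = 225/4096

Answer: 225/4096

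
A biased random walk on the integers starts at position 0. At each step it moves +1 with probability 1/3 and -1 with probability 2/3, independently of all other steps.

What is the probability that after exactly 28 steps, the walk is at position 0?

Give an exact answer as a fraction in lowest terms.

Answer: 24343347200/847288609443

Derivation:
To be at 0 after 28 steps: need exactly 14 steps of +1 and 14 of -1.
Number of such sequences: C(28,14) = 40116600
Each has probability (1/3)^14 · (2/3)^14 = 16384/22876792454961
P = 40116600 · 16384/22876792454961 = 24343347200/847288609443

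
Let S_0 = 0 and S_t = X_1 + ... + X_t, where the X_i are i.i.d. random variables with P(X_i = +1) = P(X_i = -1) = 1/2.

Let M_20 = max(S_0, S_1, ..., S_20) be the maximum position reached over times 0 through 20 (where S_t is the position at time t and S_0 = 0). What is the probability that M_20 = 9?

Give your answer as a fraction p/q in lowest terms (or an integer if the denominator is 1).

Answer: 969/65536

Derivation:
Let M_20 = max(S_0,...,S_20). Use the reflection principle: for j ≥ 1, #{paths with M_20 ≥ j} = #{S_20 ≥ j} + #{S_20 ≥ j+1}.
By reflection, #{M_20 ≥ 9} = #{S_20 ≥ 9} + #{S_20 ≥ 10} = 21700 + 21700 = 43400.
#{M_20 ≥ 10} = #{S_20 ≥ 10} + #{S_20 ≥ 11} = 21700 + 6196 = 27896.
#{M_20 = 9} = 43400 - 27896 = 15504.
P(M_20 = 9) = 15504/1048576 = 969/65536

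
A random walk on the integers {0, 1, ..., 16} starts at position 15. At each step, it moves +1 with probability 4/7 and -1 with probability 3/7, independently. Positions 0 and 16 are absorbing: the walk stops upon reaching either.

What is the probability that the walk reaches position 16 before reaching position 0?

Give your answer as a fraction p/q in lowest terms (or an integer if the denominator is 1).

Answer: 4237571668/4251920575

Derivation:
Biased walk: p = 4/7, q = 3/7, r = q/p = 3/4
Gambler's ruin: P(hit 16 before 0 | start at 15) = (1 - r^a)/(1 - r^N)
r^15 = 14348907/1073741824; r^16 = 43046721/4294967296
P = (1 - 14348907/1073741824) / (1 - 43046721/4294967296) = 1059392917/1073741824 / 4251920575/4294967296 = 4237571668/4251920575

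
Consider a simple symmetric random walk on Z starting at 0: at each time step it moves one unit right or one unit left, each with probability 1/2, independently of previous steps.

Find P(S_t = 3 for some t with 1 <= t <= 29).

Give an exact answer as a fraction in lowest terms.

Answer: 313889477/536870912

Derivation:
Count via complement. Let g(t,s) = #length-t paths at position s with S_1..S_t all ≠ 3.
g(t,s) = g(t-1,s-1) + g(t-1,s+1) for s ≠ 3; g(t,3) = 0.
t=0: g(0,0)=1
t=1: g(1,-1)=1 g(1,1)=1
t=2: g(2,-2)=1 g(2,0)=2 g(2,2)=1
t=3: g(3,-3)=1 g(3,-1)=3 g(3,1)=3
t=4: g(4,-4)=1 g(4,-2)=4 g(4,0)=6 g(4,2)=3
t=5: g(5,-5)=1 g(5,-3)=5 g(5,-1)=10 g(5,1)=9
t=6: g(6,-6)=1 g(6,-4)=6 g(6,-2)=15 g(6,0)=19 g(6,2)=9
t=7: g(7,-7)=1 g(7,-5)=7 g(7,-3)=21 g(7,-1)=34 g(7,1)=28
t=8: g(8,-8)=1 g(8,-6)=8 g(8,-4)=28 g(8,-2)=55 g(8,0)=62 g(8,2)=28
t=9: g(9,-9)=1 g(9,-7)=9 g(9,-5)=36 g(9,-3)=83 g(9,-1)=117 g(9,1)=90
t=10: g(10,-10)=1 g(10,-8)=10 g(10,-6)=45 g(10,-4)=119 g(10,-2)=200 g(10,0)=207 g(10,2)=90
t=11: g(11,-11)=1 g(11,-9)=11 g(11,-7)=55 g(11,-5)=164 g(11,-3)=319 g(11,-1)=407 g(11,1)=297
t=12: g(12,-12)=1 g(12,-10)=12 g(12,-8)=66 g(12,-6)=219 g(12,-4)=483 g(12,-2)=726 g(12,0)=704 g(12,2)=297
t=13: g(13,-13)=1 g(13,-11)=13 g(13,-9)=78 g(13,-7)=285 g(13,-5)=702 g(13,-3)=1209 g(13,-1)=1430 g(13,1)=1001
t=14: g(14,-14)=1 g(14,-12)=14 g(14,-10)=91 g(14,-8)=363 g(14,-6)=987 g(14,-4)=1911 g(14,-2)=2639 g(14,0)=2431 g(14,2)=1001
t=15: g(15,-15)=1 g(15,-13)=15 g(15,-11)=105 g(15,-9)=454 g(15,-7)=1350 g(15,-5)=2898 g(15,-3)=4550 g(15,-1)=5070 g(15,1)=3432
t=16: g(16,-16)=1 g(16,-14)=16 g(16,-12)=120 g(16,-10)=559 g(16,-8)=1804 g(16,-6)=4248 g(16,-4)=7448 g(16,-2)=9620 g(16,0)=8502 g(16,2)=3432
t=17: g(17,-17)=1 g(17,-15)=17 g(17,-13)=136 g(17,-11)=679 g(17,-9)=2363 g(17,-7)=6052 g(17,-5)=11696 g(17,-3)=17068 g(17,-1)=18122 g(17,1)=11934
t=18: g(18,-18)=1 g(18,-16)=18 g(18,-14)=153 g(18,-12)=815 g(18,-10)=3042 g(18,-8)=8415 g(18,-6)=17748 g(18,-4)=28764 g(18,-2)=35190 g(18,0)=30056 g(18,2)=11934
t=19: g(19,-19)=1 g(19,-17)=19 g(19,-15)=171 g(19,-13)=968 g(19,-11)=3857 g(19,-9)=11457 g(19,-7)=26163 g(19,-5)=46512 g(19,-3)=63954 g(19,-1)=65246 g(19,1)=41990
t=20: g(20,-20)=1 g(20,-18)=20 g(20,-16)=190 g(20,-14)=1139 g(20,-12)=4825 g(20,-10)=15314 g(20,-8)=37620 g(20,-6)=72675 g(20,-4)=110466 g(20,-2)=129200 g(20,0)=107236 g(20,2)=41990
t=21: g(21,-21)=1 g(21,-19)=21 g(21,-17)=210 g(21,-15)=1329 g(21,-13)=5964 g(21,-11)=20139 g(21,-9)=52934 g(21,-7)=110295 g(21,-5)=183141 g(21,-3)=239666 g(21,-1)=236436 g(21,1)=149226
t=22: g(22,-22)=1 g(22,-20)=22 g(22,-18)=231 g(22,-16)=1539 g(22,-14)=7293 g(22,-12)=26103 g(22,-10)=73073 g(22,-8)=163229 g(22,-6)=293436 g(22,-4)=422807 g(22,-2)=476102 g(22,0)=385662 g(22,2)=149226
t=23: g(23,-23)=1 g(23,-21)=23 g(23,-19)=253 g(23,-17)=1770 g(23,-15)=8832 g(23,-13)=33396 g(23,-11)=99176 g(23,-9)=236302 g(23,-7)=456665 g(23,-5)=716243 g(23,-3)=898909 g(23,-1)=861764 g(23,1)=534888
t=24: g(24,-24)=1 g(24,-22)=24 g(24,-20)=276 g(24,-18)=2023 g(24,-16)=10602 g(24,-14)=42228 g(24,-12)=132572 g(24,-10)=335478 g(24,-8)=692967 g(24,-6)=1172908 g(24,-4)=1615152 g(24,-2)=1760673 g(24,0)=1396652 g(24,2)=534888
t=25: g(25,-25)=1 g(25,-23)=25 g(25,-21)=300 g(25,-19)=2299 g(25,-17)=12625 g(25,-15)=52830 g(25,-13)=174800 g(25,-11)=468050 g(25,-9)=1028445 g(25,-7)=1865875 g(25,-5)=2788060 g(25,-3)=3375825 g(25,-1)=3157325 g(25,1)=1931540
t=26: g(26,-26)=1 g(26,-24)=26 g(26,-22)=325 g(26,-20)=2599 g(26,-18)=14924 g(26,-16)=65455 g(26,-14)=227630 g(26,-12)=642850 g(26,-10)=1496495 g(26,-8)=2894320 g(26,-6)=4653935 g(26,-4)=6163885 g(26,-2)=6533150 g(26,0)=5088865 g(26,2)=1931540
t=27: g(27,-27)=1 g(27,-25)=27 g(27,-23)=351 g(27,-21)=2924 g(27,-19)=17523 g(27,-17)=80379 g(27,-15)=293085 g(27,-13)=870480 g(27,-11)=2139345 g(27,-9)=4390815 g(27,-7)=7548255 g(27,-5)=10817820 g(27,-3)=12697035 g(27,-1)=11622015 g(27,1)=7020405
t=28: g(28,-28)=1 g(28,-26)=28 g(28,-24)=378 g(28,-22)=3275 g(28,-20)=20447 g(28,-18)=97902 g(28,-16)=373464 g(28,-14)=1163565 g(28,-12)=3009825 g(28,-10)=6530160 g(28,-8)=11939070 g(28,-6)=18366075 g(28,-4)=23514855 g(28,-2)=24319050 g(28,0)=18642420 g(28,2)=7020405
t=29: g(29,-29)=1 g(29,-27)=29 g(29,-25)=406 g(29,-23)=3653 g(29,-21)=23722 g(29,-19)=118349 g(29,-17)=471366 g(29,-15)=1537029 g(29,-13)=4173390 g(29,-11)=9539985 g(29,-9)=18469230 g(29,-7)=30305145 g(29,-5)=41880930 g(29,-3)=47833905 g(29,-1)=42961470 g(29,1)=25662825
Paths never hitting 3: Σ_s g(29,s) = 222981435
Paths hitting 3: 2^29 - 222981435 = 313889477
P = 313889477/536870912 = 313889477/536870912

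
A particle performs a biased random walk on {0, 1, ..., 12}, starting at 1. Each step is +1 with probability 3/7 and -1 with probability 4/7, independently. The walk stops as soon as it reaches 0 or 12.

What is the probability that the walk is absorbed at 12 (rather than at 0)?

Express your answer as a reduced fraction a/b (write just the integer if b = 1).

Answer: 177147/16245775

Derivation:
Biased walk: p = 3/7, q = 4/7, r = q/p = 4/3
Gambler's ruin: P(hit 12 before 0 | start at 1) = (1 - r^a)/(1 - r^N)
r^1 = 4/3; r^12 = 16777216/531441
P = (1 - 4/3) / (1 - 16777216/531441) = -1/3 / -16245775/531441 = 177147/16245775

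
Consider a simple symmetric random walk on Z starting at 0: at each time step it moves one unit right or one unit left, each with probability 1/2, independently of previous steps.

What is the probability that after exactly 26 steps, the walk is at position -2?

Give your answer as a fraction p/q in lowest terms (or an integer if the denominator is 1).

To reach position -2 after 26 steps: need 12 steps of +1 and 14 of -1.
Favorable paths: C(26,12) = 9657700
Total paths: 2^26 = 67108864
P = 9657700/67108864 = 2414425/16777216

Answer: 2414425/16777216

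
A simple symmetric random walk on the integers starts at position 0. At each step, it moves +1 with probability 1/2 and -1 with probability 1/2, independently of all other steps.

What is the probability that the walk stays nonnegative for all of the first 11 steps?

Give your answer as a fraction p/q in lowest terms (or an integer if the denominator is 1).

Answer: 231/1024

Derivation:
Let f(t,s) = #length-t paths at position s with S_1..S_t all ≥ 0.
f(t,s) = f(t-1,s-1) + f(t-1,s+1) for s ≥ 0; f(t,s) = 0 for s < 0.
t=0: f(0,0)=1
t=1: f(1,1)=1
t=2: f(2,0)=1 f(2,2)=1
t=3: f(3,1)=2 f(3,3)=1
t=4: f(4,0)=2 f(4,2)=3 f(4,4)=1
t=5: f(5,1)=5 f(5,3)=4 f(5,5)=1
t=6: f(6,0)=5 f(6,2)=9 f(6,4)=5 f(6,6)=1
t=7: f(7,1)=14 f(7,3)=14 f(7,5)=6 f(7,7)=1
t=8: f(8,0)=14 f(8,2)=28 f(8,4)=20 f(8,6)=7 f(8,8)=1
t=9: f(9,1)=42 f(9,3)=48 f(9,5)=27 f(9,7)=8 f(9,9)=1
t=10: f(10,0)=42 f(10,2)=90 f(10,4)=75 f(10,6)=35 f(10,8)=9 f(10,10)=1
t=11: f(11,1)=132 f(11,3)=165 f(11,5)=110 f(11,7)=44 f(11,9)=10 f(11,11)=1
Σ_s f(11,s) = 462
P = 462/2048 = 231/1024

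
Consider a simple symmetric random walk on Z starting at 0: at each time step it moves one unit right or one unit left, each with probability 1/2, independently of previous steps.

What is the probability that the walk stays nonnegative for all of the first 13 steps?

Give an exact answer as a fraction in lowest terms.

Answer: 429/2048

Derivation:
Let f(t,s) = #length-t paths at position s with S_1..S_t all ≥ 0.
f(t,s) = f(t-1,s-1) + f(t-1,s+1) for s ≥ 0; f(t,s) = 0 for s < 0.
t=0: f(0,0)=1
t=1: f(1,1)=1
t=2: f(2,0)=1 f(2,2)=1
t=3: f(3,1)=2 f(3,3)=1
t=4: f(4,0)=2 f(4,2)=3 f(4,4)=1
t=5: f(5,1)=5 f(5,3)=4 f(5,5)=1
t=6: f(6,0)=5 f(6,2)=9 f(6,4)=5 f(6,6)=1
t=7: f(7,1)=14 f(7,3)=14 f(7,5)=6 f(7,7)=1
t=8: f(8,0)=14 f(8,2)=28 f(8,4)=20 f(8,6)=7 f(8,8)=1
t=9: f(9,1)=42 f(9,3)=48 f(9,5)=27 f(9,7)=8 f(9,9)=1
t=10: f(10,0)=42 f(10,2)=90 f(10,4)=75 f(10,6)=35 f(10,8)=9 f(10,10)=1
t=11: f(11,1)=132 f(11,3)=165 f(11,5)=110 f(11,7)=44 f(11,9)=10 f(11,11)=1
t=12: f(12,0)=132 f(12,2)=297 f(12,4)=275 f(12,6)=154 f(12,8)=54 f(12,10)=11 f(12,12)=1
t=13: f(13,1)=429 f(13,3)=572 f(13,5)=429 f(13,7)=208 f(13,9)=65 f(13,11)=12 f(13,13)=1
Σ_s f(13,s) = 1716
P = 1716/8192 = 429/2048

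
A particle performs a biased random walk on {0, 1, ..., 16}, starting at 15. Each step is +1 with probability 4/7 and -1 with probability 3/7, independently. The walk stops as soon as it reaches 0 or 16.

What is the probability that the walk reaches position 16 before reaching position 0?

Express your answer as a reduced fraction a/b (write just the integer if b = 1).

Biased walk: p = 4/7, q = 3/7, r = q/p = 3/4
Gambler's ruin: P(hit 16 before 0 | start at 15) = (1 - r^a)/(1 - r^N)
r^15 = 14348907/1073741824; r^16 = 43046721/4294967296
P = (1 - 14348907/1073741824) / (1 - 43046721/4294967296) = 1059392917/1073741824 / 4251920575/4294967296 = 4237571668/4251920575

Answer: 4237571668/4251920575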